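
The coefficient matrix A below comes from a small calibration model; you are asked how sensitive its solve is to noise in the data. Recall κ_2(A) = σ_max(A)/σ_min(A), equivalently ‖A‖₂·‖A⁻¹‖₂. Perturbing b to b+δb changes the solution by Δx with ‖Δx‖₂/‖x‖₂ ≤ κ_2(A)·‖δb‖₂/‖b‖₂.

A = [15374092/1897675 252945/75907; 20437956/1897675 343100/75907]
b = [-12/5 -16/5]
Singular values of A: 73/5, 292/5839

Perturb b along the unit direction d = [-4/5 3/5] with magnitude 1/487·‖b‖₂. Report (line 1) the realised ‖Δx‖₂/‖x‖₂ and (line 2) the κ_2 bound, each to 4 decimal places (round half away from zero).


0.5995
0.5995

σ_max = 73/5, σ_min = 292/5839
κ = σ_max/σ_min = (73/5)/(292/5839) = 291.9500
κ_2(A)·‖δb‖/‖b‖ = 0.5995
solve Ax = b  →  x = [-0.2529 -0.1054]
‖b‖₂ = 4.0000 and ‖x‖₂ = 0.2740
with δb = [-0.0066 0.0049], A·Δx = δb → ‖Δx‖ = 0.1642
relative error = 0.5995
tightness: 0.5995 against a bound of 0.5995; the bound is attained (ratio 1)


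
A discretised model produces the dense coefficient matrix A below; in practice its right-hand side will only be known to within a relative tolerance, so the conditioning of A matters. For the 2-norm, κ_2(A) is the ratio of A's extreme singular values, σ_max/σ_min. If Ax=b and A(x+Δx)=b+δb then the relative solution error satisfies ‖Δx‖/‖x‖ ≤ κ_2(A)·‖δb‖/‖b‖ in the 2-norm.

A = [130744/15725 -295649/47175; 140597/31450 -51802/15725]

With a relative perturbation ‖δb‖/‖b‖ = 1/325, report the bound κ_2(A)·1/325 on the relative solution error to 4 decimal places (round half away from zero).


form AᵀA = [304994777/3422500 -171554123/2566875; -171554123/2566875 386018533/7700625] with trace 34312217/246420 and determinant 12117361/30802500
char-poly roots: 3481/25 and 3481/1232100
so κ_2 = √((3481/25) / (3481/1232100)) = 222.0000
κ_2(A)·‖δb‖/‖b‖ = 0.6831

0.6831


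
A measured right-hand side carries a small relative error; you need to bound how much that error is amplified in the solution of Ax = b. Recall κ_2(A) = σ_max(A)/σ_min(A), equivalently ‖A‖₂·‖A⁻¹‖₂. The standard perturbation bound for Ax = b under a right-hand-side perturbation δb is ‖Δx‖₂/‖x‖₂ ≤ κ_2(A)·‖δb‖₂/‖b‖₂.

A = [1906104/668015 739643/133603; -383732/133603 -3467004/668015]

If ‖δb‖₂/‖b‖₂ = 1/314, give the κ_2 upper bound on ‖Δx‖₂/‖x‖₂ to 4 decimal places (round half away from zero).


form AᵀA = [8697370576/530611225 651661560/21224449; 651661560/21224449 30555185401/530611225] with trace 135821993/1836025 and determinant 54700816/45900625
char-poly roots: 1849/25 and 29584/1836025
σ_max=√(1849/25)=(43/5), σ_min=√(29584/1836025)=(172/1355) → κ = 67.7500
κ_2(A)·‖δb‖/‖b‖ = 0.2158

0.2158


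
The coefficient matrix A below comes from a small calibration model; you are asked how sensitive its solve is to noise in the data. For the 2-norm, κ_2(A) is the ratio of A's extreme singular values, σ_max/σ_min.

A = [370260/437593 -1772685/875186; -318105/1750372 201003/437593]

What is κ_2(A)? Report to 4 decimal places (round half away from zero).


246.3000

AᵀA = [1365062625/1822606864 -818946315/455651716; -818946315/455651716 1965509181/455651716]; tr = 54598221/10784656, det = 18225/43138624
char-poly roots: 81/16 and 225/2696164
κ_2(A) = √(λ_max/λ_min) = √((81/16) / (225/2696164)) = 246.3000


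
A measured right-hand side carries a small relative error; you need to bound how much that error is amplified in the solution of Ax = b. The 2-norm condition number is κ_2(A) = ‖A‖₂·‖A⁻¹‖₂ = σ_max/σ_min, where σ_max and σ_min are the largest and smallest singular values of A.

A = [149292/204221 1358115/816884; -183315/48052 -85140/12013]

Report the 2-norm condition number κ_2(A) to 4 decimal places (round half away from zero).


M = AᵀA = [5989457529/396965776 700967520/24810361; 700967520/24810361 21036893625/396965776]. tr(M)=46758393/686792, det(M)=29648025/21977344
eigenvalues of AᵀA: λ = (tr ± √(tr²−4·det))/2 = 1089/16, 27225/1373584
κ = σ_max/σ_min = (33/4)/(165/1172) = 58.6000

58.6000


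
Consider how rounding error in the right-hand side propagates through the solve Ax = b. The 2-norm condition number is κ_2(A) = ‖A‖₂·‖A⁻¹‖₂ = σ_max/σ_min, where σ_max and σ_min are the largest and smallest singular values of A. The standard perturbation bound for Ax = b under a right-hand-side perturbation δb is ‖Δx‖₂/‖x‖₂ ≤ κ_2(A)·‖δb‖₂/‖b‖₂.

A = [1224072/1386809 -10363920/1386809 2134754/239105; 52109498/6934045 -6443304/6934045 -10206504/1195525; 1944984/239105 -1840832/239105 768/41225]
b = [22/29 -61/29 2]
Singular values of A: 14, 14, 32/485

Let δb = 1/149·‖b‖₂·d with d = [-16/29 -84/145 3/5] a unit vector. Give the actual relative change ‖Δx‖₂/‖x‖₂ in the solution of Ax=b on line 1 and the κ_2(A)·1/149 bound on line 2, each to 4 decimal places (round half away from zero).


σ_max = 14, σ_min = 32/485
condition number: 14 ÷ (32/485) = 212.1875
κ_2(A)·‖δb‖/‖b‖ = 1.4241
solve Ax = b  →  x = [18.4511 19.2701 14.3908]
‖b‖₂ = 3.0000 and ‖x‖₂ = 30.3129
δb = ε·‖b‖·d = [-0.0111 -0.0117 0.0121]; solving A·Δx = δb gives ‖Δx‖ = 0.3052
realised ‖Δx‖/‖x‖ = 0.0101
so the bound overstates the realised error by a factor of ≈ 141.4603 (computed from the unrounded values)

0.0101
1.4241


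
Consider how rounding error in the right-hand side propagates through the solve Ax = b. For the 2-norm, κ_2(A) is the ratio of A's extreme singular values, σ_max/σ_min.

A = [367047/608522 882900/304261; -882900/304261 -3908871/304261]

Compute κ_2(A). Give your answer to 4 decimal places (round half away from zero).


M = AᵀA = [1935022689/220284964 2149420050/55071241; 2149420050/55071241 9553114161/55071241]. tr(M)=23883093/131044, det(M)=59049/131044
eigenvalues of AᵀA: λ = (tr ± √(tr²−4·det))/2 = 729/4, 81/32761
κ_2(A) = √(λ_max/λ_min) = √((729/4) / (81/32761)) = 271.5000

271.5000


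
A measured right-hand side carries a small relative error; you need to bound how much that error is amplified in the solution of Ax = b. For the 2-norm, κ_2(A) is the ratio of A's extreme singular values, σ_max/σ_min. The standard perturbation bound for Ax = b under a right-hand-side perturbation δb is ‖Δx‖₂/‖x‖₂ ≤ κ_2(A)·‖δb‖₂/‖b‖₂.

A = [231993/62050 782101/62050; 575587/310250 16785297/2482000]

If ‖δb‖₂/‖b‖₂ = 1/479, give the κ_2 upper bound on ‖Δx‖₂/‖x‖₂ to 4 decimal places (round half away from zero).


0.2438

AᵀA = [2901071273/166531250 158995813851/2664500000; 158995813851/2664500000 4361374927681/21316000000]; tr = 7572339281/34105600, det = 492884401/136422400
solving λ² − 7572339281/34105600·λ + 492884401/136422400 = 0 gives λ = 22201/100, 22201/1364224
so κ_2 = √((22201/100) / (22201/1364224)) = 116.8000
worst-case relative error ≤ 116.8000 × 1/479 = 0.2438


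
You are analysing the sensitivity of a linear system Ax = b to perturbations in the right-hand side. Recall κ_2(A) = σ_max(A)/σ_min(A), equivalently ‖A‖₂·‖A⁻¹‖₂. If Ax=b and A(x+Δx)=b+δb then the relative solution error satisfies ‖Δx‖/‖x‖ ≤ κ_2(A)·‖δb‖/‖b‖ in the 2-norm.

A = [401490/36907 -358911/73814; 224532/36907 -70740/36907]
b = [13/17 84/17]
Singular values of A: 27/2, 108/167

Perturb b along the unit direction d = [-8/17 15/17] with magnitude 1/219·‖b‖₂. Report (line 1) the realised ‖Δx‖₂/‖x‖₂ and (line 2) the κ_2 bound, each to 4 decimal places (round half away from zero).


0.0057
0.0953

σ_max = 27/2, σ_min = 108/167
κ_2(A) = (27/2) / (108/167) = 20.8750
κ_2(A)·‖δb‖/‖b‖ = 0.0953
solve Ax = b  →  x = [2.5840 5.6239]
‖b‖₂ = 5.0000 and ‖x‖₂ = 6.1892
Δx = A⁻¹·δb where δb = 1/219·5.0000·d; ‖Δx‖ = 0.0353
realised ‖Δx‖/‖x‖ = 0.0057
so the bound overstates the realised error by a factor of ≈ 16.7108 (computed from the unrounded values)


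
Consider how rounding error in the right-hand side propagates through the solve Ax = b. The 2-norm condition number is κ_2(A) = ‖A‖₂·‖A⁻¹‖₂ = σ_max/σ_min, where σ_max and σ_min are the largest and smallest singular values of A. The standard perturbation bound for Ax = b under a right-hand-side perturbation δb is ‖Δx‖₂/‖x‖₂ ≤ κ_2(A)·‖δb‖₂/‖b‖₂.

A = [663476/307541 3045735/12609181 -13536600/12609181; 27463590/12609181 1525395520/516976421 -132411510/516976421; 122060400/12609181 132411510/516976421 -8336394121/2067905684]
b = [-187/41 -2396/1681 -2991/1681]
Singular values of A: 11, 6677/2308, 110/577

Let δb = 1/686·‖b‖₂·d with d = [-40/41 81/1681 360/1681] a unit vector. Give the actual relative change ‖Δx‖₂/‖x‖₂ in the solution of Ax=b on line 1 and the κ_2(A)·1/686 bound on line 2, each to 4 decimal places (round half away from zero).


0.0019
0.0841

σ_max = 11, σ_min = 110/577
condition number: 11 ÷ (110/577) = 57.7000
perturbation bound = 57.7000·1/686 = 0.0841
solve Ax = b  →  x = [7.8182 -4.6117 18.9219]
‖b‖ = 5.0990, ‖x‖ = 20.9864
Δx = A⁻¹·δb where δb = 1/686·5.0990·d; ‖Δx‖ = 0.0390
relative error = 0.0019
tightness: 0.0019 against a bound of 0.0841 (unrounded ratio ≈ 0.0221)


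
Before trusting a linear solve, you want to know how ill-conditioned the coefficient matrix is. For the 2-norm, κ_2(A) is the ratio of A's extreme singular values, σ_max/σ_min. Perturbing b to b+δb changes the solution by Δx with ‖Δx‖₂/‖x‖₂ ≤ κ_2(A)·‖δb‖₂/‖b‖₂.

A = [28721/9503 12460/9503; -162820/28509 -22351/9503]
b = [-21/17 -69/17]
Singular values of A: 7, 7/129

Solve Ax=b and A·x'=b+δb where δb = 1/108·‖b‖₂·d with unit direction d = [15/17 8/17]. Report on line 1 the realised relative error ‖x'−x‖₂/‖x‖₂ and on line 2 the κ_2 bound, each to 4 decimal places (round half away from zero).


largest singular value 7, smallest 7/129
κ_2(A) = 7 / (7/129) = 129.0000
bound on ‖Δx‖/‖x‖: κ·ε = 129.0000·1/108 = 1.1944
solve Ax = b  →  x = [21.6593 -50.8681]
‖b‖ = 4.2426, ‖x‖ = 55.2874
δb = ε·‖b‖·d = [0.0347 0.0185]; solving A·Δx = δb gives ‖Δx‖ = 0.7239
relative error = 0.0131
tightness: 0.0131 against a bound of 1.1944 (unrounded ratio ≈ 0.0110)

0.0131
1.1944


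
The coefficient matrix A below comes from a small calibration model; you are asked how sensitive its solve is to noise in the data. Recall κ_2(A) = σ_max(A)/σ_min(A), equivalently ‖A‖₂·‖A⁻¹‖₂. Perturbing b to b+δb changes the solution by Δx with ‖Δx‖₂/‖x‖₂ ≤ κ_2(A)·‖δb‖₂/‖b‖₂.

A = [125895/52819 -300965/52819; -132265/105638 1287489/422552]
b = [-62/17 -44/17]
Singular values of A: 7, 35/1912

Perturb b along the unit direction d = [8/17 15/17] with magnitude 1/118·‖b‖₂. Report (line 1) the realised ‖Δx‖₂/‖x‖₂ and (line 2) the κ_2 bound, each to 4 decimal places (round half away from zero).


0.0095
3.2407

σ_max = 7, σ_min = 35/1912
κ_2(A) = 7 / (35/1912) = 382.4000
perturbation bound = 382.4000·1/118 = 3.2407
solve Ax = b  →  x = [-201.8154 -83.7802]
2-norm of b is 4.4721; of x, 218.5145
Δx = A⁻¹·δb where δb = 1/118·4.4721·d; ‖Δx‖ = 2.0704
relative error = 0.0095
so the bound overstates the realised error by a factor of ≈ 342.0293 (computed from the unrounded values)


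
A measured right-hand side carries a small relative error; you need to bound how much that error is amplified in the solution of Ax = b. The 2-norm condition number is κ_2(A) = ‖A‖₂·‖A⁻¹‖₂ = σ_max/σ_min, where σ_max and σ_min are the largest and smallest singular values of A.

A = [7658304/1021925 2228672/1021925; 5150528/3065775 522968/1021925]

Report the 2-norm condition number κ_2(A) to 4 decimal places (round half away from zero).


373.8750

form AᵀA = [329788530688/5591300625 32062524928/1863766875; 32062524928/1863766875 3117474368/621255625] with trace 572553280/8946081 and determinant 262144/8946081
solving λ² − 572553280/8946081·λ + 262144/8946081 = 0 gives λ = 64, 4096/8946081
κ = σ_max/σ_min = 8/(64/2991) = 373.8750


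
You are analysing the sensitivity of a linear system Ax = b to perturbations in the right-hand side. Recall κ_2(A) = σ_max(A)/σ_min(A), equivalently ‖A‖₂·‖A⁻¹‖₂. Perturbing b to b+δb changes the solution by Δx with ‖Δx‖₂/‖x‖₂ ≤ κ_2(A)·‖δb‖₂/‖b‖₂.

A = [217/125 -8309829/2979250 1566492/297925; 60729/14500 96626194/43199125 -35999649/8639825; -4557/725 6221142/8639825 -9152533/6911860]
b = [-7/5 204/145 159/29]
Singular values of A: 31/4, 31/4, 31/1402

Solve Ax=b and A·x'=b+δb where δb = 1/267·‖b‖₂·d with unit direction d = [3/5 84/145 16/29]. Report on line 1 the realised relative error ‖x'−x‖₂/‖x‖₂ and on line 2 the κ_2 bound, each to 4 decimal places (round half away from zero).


σ_max = 31/4, σ_min = 31/1402
κ_2(A) = (31/4) / (31/1402) = 350.5000
perturbation bound = 350.5000·1/267 = 1.3127
solve Ax = b  →  x = [-0.5161 119.8975 63.5066]
‖b‖ = 5.8310, ‖x‖ = 135.6790
with δb = [0.0131 0.0127 0.0120], A·Δx = δb → ‖Δx‖ = 0.9877
dividing the unrounded norms, ‖Δx‖/‖x‖ = 0.0073
realised/bound (from unrounded values) ≈ 0.0055

0.0073
1.3127


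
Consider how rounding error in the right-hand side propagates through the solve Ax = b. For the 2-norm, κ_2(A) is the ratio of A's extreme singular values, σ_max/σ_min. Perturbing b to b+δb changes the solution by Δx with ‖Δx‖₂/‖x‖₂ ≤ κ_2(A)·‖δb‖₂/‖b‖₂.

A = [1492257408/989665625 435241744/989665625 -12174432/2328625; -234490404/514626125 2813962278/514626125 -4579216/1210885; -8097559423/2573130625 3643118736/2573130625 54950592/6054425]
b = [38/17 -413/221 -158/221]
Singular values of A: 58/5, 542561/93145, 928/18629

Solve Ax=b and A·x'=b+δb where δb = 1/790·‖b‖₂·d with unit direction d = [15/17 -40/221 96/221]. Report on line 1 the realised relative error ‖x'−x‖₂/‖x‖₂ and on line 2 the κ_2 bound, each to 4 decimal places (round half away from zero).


0.0019
0.2948

from the listed singular values, σ₁ = 58/5, σ_n = 928/18629
condition number: (58/5) ÷ (928/18629) = 232.8625
κ_2(A)·‖δb‖/‖b‖ = 0.2948
solve Ax = b  →  x = [37.1204 10.4691 11.1589]
‖b‖₂ = 3.0000 and ‖x‖₂ = 40.1503
δb = ε·‖b‖·d = [0.0034 -0.0007 0.0016]; solving A·Δx = δb gives ‖Δx‖ = 0.0762
relative error = 0.0019
realised/bound (from unrounded values) ≈ 0.0064


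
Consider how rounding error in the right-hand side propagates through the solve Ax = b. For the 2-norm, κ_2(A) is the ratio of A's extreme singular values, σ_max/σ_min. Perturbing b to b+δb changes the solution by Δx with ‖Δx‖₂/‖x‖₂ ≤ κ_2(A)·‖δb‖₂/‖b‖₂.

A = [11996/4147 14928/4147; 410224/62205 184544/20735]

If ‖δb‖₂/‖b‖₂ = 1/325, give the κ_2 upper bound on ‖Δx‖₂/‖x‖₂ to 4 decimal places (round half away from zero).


0.2208

M = AᵀA = [1187349904/22896225 527426624/7632075; 527426624/7632075 234482944/2544025]. tr(M)=131907856/915849, det(M)=409600/101761
eigenvalues of AᵀA: λ = (tr ± √(tr²−4·det))/2 = 144, 25600/915849
κ_2(A) = √(λ_max/λ_min) = √(144 / (25600/915849)) = 71.7750
worst-case relative error ≤ 71.7750 × 1/325 = 0.2208


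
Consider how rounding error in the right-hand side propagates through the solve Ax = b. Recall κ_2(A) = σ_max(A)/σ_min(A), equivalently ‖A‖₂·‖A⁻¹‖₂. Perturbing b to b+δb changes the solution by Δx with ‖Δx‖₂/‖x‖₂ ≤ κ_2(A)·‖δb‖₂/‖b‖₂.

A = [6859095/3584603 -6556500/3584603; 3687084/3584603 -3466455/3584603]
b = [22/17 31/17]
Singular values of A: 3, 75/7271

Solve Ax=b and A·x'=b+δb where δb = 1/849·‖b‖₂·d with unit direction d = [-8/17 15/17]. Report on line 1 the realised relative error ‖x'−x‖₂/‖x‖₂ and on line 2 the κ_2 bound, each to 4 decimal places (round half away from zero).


σ_max = 3, σ_min = 75/7271
κ = σ_max/σ_min = 3/(75/7271) = 290.8400
worst-case relative error ≤ 290.8400 × 1/849 = 0.3426
solve Ax = b  →  x = [67.3425 69.7430]
‖b‖₂ = 2.2361 and ‖x‖₂ = 96.9490
re-solving with b+δb shifts x by Δx of norm 0.2553
relative error = 0.0026
realised/bound (from unrounded values) ≈ 0.0077

0.0026
0.3426


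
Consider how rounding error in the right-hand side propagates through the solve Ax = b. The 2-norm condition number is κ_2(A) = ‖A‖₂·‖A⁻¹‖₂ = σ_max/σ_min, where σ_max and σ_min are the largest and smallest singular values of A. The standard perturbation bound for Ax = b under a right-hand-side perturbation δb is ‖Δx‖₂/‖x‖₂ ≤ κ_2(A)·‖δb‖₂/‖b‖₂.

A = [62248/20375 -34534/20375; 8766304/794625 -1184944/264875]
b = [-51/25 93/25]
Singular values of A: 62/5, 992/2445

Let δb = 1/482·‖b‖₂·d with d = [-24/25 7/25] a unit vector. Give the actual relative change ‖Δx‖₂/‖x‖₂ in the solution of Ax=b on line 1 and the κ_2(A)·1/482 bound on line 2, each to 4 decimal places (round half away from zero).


σ_max = 62/5, σ_min = 992/2445
κ = σ_max/σ_min = (62/5)/(992/2445) = 30.5625
worst-case relative error ≤ 30.5625 × 1/482 = 0.0634
solve Ax = b  →  x = [3.0672 6.7323]
‖b‖₂ = 4.2426 and ‖x‖₂ = 7.3981
re-solving with b+δb shifts x by Δx of norm 0.0217
realised ‖Δx‖/‖x‖ = 0.0029
realised/bound (from unrounded values) ≈ 0.0462

0.0029
0.0634


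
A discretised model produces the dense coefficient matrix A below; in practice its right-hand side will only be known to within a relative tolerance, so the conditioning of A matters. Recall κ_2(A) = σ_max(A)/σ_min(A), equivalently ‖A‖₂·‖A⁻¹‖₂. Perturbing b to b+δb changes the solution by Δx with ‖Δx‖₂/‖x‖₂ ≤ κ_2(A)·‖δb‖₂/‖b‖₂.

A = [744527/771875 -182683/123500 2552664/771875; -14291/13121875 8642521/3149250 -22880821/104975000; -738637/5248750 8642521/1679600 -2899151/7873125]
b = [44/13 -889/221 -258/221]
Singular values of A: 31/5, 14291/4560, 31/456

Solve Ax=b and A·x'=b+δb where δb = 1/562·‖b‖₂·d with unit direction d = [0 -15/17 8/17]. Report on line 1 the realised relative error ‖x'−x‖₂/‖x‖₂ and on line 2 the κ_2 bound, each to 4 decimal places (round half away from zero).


largest singular value 31/5, smallest 31/456
κ = σ_max/σ_min = (31/5)/(31/456) = 91.2000
κ_2(A)·‖δb‖/‖b‖ = 0.1623
solve Ax = b  →  x = [-42.1418 -0.4407 13.1177]
‖b‖₂ = 5.3852 and ‖x‖₂ = 44.1384
with δb = [0.0000 -0.0085 0.0045], A·Δx = δb → ‖Δx‖ = 0.1410
dividing the unrounded norms, ‖Δx‖/‖x‖ = 0.0032
so the bound overstates the realised error by a factor of ≈ 50.8170 (computed from the unrounded values)

0.0032
0.1623


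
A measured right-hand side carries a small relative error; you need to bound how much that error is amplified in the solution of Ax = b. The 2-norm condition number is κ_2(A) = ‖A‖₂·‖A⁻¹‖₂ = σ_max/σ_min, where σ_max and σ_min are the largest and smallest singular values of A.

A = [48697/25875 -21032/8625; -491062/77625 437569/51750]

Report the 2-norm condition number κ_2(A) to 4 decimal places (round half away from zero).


248.4000

form AᵀA = [419975149/9641025 -186647219/3213675; -186647219/3213675 331825681/4284900] with trace 186653269/1542564 and determinant 366025/1542564
λ_max, λ_min = (186653269/1542564 ± √34837184360433961/2379503694096)/2 = 121, 3025/1542564
σ_max=√121=11, σ_min=√(3025/1542564)=(55/1242) → κ = 248.4000


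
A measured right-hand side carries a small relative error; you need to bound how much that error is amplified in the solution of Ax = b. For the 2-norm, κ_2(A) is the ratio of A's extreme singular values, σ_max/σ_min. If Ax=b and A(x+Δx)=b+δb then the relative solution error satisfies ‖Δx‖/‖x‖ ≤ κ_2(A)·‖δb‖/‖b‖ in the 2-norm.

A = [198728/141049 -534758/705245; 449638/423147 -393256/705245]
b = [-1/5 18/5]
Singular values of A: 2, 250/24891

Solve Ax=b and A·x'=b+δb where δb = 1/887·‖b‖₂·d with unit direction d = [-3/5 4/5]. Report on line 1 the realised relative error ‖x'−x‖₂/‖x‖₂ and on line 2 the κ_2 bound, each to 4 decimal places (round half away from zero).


largest singular value 2, smallest 250/24891
κ = σ_max/σ_min = 2/(250/24891) = 199.1280
perturbation bound = 199.1280·1/887 = 0.2245
solve Ax = b  →  x = [141.4433 263.0812]
2-norm of b is 3.6056; of x, 298.6937
with δb = [-0.0024 0.0033], A·Δx = δb → ‖Δx‖ = 0.4047
relative error = 0.0014
realised/bound (from unrounded values) ≈ 0.0060

0.0014
0.2245


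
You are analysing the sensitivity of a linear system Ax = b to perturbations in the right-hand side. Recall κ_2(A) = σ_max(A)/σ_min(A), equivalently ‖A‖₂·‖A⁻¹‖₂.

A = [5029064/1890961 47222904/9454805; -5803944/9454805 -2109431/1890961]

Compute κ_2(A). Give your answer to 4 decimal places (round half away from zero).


339.1250

form AᵀA = [396176611456/53178666025 29712079224/2127146641; 29712079224/2127146641 1392769268761/53178666025] with trace 6190124153/184009225 and determinant 45265984/4600230625
λ_max, λ_min = (6190124153/184009225 ± √1532652173286896601/1354375795404025)/2 = 841/25, 53824/184009225
σ_max=√(841/25)=(29/5), σ_min=√(53824/184009225)=(232/13565) → κ = 339.1250


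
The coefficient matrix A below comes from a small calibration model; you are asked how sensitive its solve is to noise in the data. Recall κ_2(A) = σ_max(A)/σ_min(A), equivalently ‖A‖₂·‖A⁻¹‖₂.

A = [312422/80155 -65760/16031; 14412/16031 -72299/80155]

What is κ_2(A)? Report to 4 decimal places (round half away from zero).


195.5000

form AᵀA = [61154164/3822025 -12841668/764405; -12841668/764405 67422121/3822025] with trace 25715257/764405 and determinant 2829124/95550625
λ_max, λ_min = (25715257/764405 ± √16530130987176249/14607875100625)/2 = 841/25, 3364/3822025
κ = σ_max/σ_min = (29/5)/(58/1955) = 195.5000


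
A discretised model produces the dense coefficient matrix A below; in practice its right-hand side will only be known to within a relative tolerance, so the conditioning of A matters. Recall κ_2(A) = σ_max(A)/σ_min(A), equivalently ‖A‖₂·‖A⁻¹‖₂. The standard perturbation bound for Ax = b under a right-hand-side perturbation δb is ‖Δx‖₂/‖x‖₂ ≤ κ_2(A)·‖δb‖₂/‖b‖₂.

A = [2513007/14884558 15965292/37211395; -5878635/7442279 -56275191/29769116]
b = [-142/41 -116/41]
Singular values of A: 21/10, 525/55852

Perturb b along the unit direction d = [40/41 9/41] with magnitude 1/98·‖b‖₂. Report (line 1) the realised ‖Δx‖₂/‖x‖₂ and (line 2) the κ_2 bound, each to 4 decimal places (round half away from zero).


0.0114
2.2797

σ_max = 21/10, σ_min = 525/55852
condition number: (21/10) ÷ (525/55852) = 223.4080
bound on ‖Δx‖/‖x‖: κ·ε = 223.4080·1/98 = 2.2797
solve Ax = b  →  x = [393.1716 -162.7897]
‖b‖ = 4.4721, ‖x‖ = 425.5401
δb = ε·‖b‖·d = [0.0445 0.0100]; solving A·Δx = δb gives ‖Δx‖ = 4.8548
realised ‖Δx‖/‖x‖ = 0.0114
realised/bound (from unrounded values) ≈ 0.0050


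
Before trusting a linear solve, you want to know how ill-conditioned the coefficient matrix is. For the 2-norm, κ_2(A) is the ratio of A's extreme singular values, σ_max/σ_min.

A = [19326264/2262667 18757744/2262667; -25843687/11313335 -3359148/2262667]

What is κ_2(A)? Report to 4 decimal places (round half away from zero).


M = AᵀA = [5952116694049/76140124225 1129921673076/15228024845; 1129921673076/15228024845 216024292240/3045604969]. tr(M)=13499077289/90535225, det(M)=3544535296/90535225
char-poly roots: 3721/25 and 952576/3621409
κ = σ_max/σ_min = (61/5)/(976/1903) = 23.7875

23.7875


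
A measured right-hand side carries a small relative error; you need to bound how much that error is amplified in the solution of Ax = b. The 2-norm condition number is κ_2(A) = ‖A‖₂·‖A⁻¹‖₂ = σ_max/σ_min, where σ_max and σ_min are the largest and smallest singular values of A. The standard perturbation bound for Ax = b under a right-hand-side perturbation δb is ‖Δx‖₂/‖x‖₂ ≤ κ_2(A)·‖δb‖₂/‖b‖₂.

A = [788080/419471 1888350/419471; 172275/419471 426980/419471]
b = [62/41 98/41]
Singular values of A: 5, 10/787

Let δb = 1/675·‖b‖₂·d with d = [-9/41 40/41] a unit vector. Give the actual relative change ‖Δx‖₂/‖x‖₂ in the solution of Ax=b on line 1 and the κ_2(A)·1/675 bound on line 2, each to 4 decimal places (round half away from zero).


from the listed singular values, σ₁ = 5, σ_n = 10/787
κ = σ_max/σ_min = 5/(10/787) = 393.5000
bound on ‖Δx‖/‖x‖: κ·ε = 393.5000·1/675 = 0.5830
solve Ax = b  →  x = [-145.1385 60.9077]
‖b‖ = 2.8284, ‖x‖ = 157.4005
with δb = [-0.0009 0.0041], A·Δx = δb → ‖Δx‖ = 0.3298
dividing the unrounded norms, ‖Δx‖/‖x‖ = 0.0021
tightness: 0.0021 against a bound of 0.5830 (unrounded ratio ≈ 0.0036)

0.0021
0.5830


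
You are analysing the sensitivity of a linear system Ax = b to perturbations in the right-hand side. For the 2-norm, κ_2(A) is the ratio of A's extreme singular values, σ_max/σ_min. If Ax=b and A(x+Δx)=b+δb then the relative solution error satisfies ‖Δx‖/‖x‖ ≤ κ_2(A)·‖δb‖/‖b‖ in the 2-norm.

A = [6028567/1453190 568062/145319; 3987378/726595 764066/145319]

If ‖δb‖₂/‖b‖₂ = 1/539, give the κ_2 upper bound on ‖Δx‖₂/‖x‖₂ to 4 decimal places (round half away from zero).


form AᵀA = [3997614133321/84470447044 951783974505/21117611761; 951783974505/21117611761 906491288200/21117611761] with trace 9064898081/100440484 and determinant 3258025/25110121
solving λ² − 9064898081/100440484·λ + 3258025/25110121 = 0 gives λ = 361/4, 36100/25110121
so κ_2 = √((361/4) / (36100/25110121)) = 250.5500
κ_2(A)·‖δb‖/‖b‖ = 0.4648

0.4648


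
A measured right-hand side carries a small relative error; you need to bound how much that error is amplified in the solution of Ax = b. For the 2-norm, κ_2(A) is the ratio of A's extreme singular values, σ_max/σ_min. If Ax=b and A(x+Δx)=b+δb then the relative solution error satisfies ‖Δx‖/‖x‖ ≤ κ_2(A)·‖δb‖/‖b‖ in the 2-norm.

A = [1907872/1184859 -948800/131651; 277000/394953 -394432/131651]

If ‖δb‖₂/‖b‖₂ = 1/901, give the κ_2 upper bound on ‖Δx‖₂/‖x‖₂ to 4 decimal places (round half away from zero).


0.3084

M = AᵀA = [25624476736/8307046449 -12650662400/923005161; -12650662400/923005161 6247325696/102556129]. tr(M)=316274752/4941729, det(M)=262144/4941729
solving λ² − 316274752/4941729·λ + 262144/4941729 = 0 gives λ = 64, 4096/4941729
σ_max=√64=8, σ_min=√(4096/4941729)=(64/2223) → κ = 277.8750
κ_2(A)·‖δb‖/‖b‖ = 0.3084


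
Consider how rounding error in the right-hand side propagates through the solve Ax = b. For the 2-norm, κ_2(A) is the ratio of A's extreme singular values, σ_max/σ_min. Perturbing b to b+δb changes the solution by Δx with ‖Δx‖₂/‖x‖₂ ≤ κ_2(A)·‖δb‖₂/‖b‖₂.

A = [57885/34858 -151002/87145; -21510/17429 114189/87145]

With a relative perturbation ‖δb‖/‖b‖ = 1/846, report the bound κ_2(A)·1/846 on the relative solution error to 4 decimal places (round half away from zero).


form AᵀA = [5201393625/1215080164 -1365316155/303770041; -1365316155/303770041 1433629269/303770041] with trace 13003461/1444804 and determinant 2025/1444804
char-poly roots: 9 and 225/1444804
κ_2(A) = √(λ_max/λ_min) = √(9 / (225/1444804)) = 240.4000
κ_2(A)·‖δb‖/‖b‖ = 0.2842

0.2842


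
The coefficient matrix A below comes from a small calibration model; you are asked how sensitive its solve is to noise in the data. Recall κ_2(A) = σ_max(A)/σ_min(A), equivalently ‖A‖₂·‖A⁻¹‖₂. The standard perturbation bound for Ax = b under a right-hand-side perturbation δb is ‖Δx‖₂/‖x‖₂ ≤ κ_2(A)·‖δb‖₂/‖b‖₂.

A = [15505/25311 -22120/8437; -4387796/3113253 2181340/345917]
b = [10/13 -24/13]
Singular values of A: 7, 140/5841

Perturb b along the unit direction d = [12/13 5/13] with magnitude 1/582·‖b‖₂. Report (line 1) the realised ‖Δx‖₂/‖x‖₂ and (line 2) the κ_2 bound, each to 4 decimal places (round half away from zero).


0.5018
0.5018

σ_max = 7, σ_min = 140/5841
condition number: 7 ÷ (140/5841) = 292.0500
perturbation bound = 292.0500·1/582 = 0.5018
solve Ax = b  →  x = [0.0627 -0.2787]
‖b‖₂ = 2.0000 and ‖x‖₂ = 0.2857
with δb = [0.0032 0.0013], A·Δx = δb → ‖Δx‖ = 0.1434
dividing the unrounded norms, ‖Δx‖/‖x‖ = 0.5018
so the bound is sharp here: realised error equals the bound


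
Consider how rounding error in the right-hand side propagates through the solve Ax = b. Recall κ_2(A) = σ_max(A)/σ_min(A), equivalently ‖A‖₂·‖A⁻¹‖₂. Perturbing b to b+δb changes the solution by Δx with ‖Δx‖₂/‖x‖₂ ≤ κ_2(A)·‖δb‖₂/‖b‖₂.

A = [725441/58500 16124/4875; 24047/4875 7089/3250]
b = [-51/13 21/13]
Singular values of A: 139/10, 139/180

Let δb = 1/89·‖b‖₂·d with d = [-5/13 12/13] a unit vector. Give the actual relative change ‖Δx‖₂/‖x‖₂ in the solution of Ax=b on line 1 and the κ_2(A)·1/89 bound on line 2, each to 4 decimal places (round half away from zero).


0.0159
0.2022

from the listed singular values, σ₁ = 139/10, σ_n = 139/180
κ = σ_max/σ_min = (139/10)/(139/180) = 18.0000
bound on ‖Δx‖/‖x‖: κ·ε = 18.0000·1/89 = 0.2022
solve Ax = b  →  x = [-1.2950 3.6691]
‖b‖ = 4.2426, ‖x‖ = 3.8909
δb = ε·‖b‖·d = [-0.0183 0.0440]; solving A·Δx = δb gives ‖Δx‖ = 0.0617
realised ‖Δx‖/‖x‖ = 0.0159
realised/bound (from unrounded values) ≈ 0.0784


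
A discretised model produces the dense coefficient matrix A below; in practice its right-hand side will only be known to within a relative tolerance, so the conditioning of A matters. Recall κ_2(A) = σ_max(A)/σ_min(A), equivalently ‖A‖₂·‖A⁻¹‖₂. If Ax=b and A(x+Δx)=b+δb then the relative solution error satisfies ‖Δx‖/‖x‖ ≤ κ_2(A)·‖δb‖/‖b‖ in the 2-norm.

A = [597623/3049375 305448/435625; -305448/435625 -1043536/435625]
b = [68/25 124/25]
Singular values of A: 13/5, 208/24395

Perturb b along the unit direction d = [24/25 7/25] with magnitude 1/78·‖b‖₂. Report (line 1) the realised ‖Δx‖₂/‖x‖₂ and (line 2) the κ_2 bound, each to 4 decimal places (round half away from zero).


0.0181
3.9095

σ_max = 13/5, σ_min = 208/24395
κ = σ_max/σ_min = (13/5)/(208/24395) = 304.9375
bound on ‖Δx‖/‖x‖: κ·ε = 304.9375·1/78 = 3.9095
solve Ax = b  →  x = [-450.8000 129.8808]
‖b‖ = 5.6569, ‖x‖ = 469.1371
Δx = A⁻¹·δb where δb = 1/78·5.6569·d; ‖Δx‖ = 8.5059
realised ‖Δx‖/‖x‖ = 0.0181
so the bound overstates the realised error by a factor of ≈ 215.6245 (computed from the unrounded values)


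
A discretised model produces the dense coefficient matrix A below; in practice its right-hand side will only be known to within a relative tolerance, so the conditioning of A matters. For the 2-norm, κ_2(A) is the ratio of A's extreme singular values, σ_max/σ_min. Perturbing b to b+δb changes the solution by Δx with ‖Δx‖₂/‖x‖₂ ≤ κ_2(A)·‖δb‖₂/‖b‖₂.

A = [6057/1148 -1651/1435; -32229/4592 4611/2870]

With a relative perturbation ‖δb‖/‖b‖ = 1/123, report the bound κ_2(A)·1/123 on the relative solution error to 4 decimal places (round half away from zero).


1.6390

form AᵀA = [1625704425/21086464 -45721755/2635808; -45721755/2635808 1286581/329476] with trace 1016089/12544 and determinant 2025/12544
λ_max, λ_min = (1016089/12544 ± √1032335249521/157351936)/2 = 81, 25/12544
σ_max=√81=9, σ_min=√(25/12544)=(5/112) → κ = 201.6000
perturbation bound = 201.6000·1/123 = 1.6390


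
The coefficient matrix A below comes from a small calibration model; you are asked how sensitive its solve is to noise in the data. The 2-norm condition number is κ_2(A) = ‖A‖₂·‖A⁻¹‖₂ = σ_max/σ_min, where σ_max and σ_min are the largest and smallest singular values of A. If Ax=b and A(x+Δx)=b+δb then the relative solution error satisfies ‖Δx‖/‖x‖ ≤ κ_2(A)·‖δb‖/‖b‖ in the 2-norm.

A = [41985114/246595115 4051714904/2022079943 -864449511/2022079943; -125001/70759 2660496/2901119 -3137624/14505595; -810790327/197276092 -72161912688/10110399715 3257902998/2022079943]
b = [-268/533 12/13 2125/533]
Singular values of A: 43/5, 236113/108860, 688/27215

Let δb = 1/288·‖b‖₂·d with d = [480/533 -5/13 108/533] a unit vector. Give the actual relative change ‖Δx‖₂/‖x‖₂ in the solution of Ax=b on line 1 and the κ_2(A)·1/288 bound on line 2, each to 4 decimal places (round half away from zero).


largest singular value 43/5, smallest 688/27215
κ_2(A) = (43/5) / (688/27215) = 340.1875
worst-case relative error ≤ 340.1875 × 1/288 = 1.1812
solve Ax = b  →  x = [-0.6257 -0.1887 0.0425]
‖b‖ = 4.1231, ‖x‖ = 0.6549
δb = ε·‖b‖·d = [0.0129 -0.0055 0.0029]; solving A·Δx = δb gives ‖Δx‖ = 0.5663
dividing the unrounded norms, ‖Δx‖/‖x‖ = 0.8647
realised/bound (from unrounded values) ≈ 0.7321

0.8647
1.1812


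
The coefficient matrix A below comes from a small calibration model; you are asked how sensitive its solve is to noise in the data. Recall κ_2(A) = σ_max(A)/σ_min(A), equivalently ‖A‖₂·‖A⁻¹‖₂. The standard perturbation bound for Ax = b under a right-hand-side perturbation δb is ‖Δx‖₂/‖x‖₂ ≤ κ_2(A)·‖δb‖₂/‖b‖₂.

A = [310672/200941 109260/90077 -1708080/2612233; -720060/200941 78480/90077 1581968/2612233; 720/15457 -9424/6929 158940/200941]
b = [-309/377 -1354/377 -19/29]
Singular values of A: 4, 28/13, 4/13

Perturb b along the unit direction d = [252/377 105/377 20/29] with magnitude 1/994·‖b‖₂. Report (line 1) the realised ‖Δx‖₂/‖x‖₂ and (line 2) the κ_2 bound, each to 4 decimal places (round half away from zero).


0.0019
0.0131

largest singular value 4, smallest 4/13
condition number: 4 ÷ (4/13) = 13.0000
κ_2(A)·‖δb‖/‖b‖ = 0.0131
solve Ax = b  →  x = [-0.6951 -2.9309 -5.8271]
‖b‖₂ = 3.7417 and ‖x‖₂ = 6.5596
Δx = A⁻¹·δb where δb = 1/994·3.7417·d; ‖Δx‖ = 0.0122
relative error = 0.0019
so the bound overstates the realised error by a factor of ≈ 7.0125 (computed from the unrounded values)


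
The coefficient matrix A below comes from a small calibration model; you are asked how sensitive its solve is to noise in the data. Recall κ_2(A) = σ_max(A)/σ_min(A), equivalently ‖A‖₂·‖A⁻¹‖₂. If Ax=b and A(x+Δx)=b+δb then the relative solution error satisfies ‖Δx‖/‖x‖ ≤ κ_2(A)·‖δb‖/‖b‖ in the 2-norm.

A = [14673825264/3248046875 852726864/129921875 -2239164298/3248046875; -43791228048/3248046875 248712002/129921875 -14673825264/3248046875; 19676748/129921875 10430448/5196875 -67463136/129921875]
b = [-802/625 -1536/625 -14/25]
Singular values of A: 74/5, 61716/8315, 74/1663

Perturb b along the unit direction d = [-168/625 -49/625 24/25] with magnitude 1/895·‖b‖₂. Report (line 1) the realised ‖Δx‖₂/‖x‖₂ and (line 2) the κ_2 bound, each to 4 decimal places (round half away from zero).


from the listed singular values, σ₁ = 74/5, σ_n = 74/1663
κ = σ_max/σ_min = (74/5)/(74/1663) = 332.6000
bound on ‖Δx‖/‖x‖: κ·ε = 332.6000·1/895 = 0.3716
solve Ax = b  →  x = [0.1086 -0.2587 0.1103]
‖b‖₂ = 2.8284 and ‖x‖₂ = 0.3014
with δb = [-0.0008 -0.0002 0.0030], A·Δx = δb → ‖Δx‖ = 0.0710
relative error = 0.2356
so the bound overstates the realised error by a factor of ≈ 1.5773 (computed from the unrounded values)

0.2356
0.3716


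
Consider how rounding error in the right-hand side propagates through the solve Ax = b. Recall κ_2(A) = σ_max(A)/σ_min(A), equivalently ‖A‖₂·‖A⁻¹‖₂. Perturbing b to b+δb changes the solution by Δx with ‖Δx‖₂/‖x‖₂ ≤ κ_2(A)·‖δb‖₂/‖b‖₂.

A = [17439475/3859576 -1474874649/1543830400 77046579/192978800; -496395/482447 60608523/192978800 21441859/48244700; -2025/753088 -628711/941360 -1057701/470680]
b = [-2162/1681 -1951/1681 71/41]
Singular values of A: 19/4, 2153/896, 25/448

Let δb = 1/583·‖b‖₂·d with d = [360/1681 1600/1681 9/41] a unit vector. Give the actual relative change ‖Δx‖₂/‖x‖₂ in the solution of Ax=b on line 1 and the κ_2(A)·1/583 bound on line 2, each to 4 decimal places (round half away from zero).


σ_max = 19/4, σ_min = 25/448
condition number: (19/4) ÷ (25/448) = 85.1200
bound on ‖Δx‖/‖x‖: κ·ε = 85.1200·1/583 = 0.1460
solve Ax = b  →  x = [3.7283 16.5949 -5.7072]
‖b‖ = 2.4495, ‖x‖ = 17.9406
δb = ε·‖b‖·d = [0.0009 0.0040 0.0009]; solving A·Δx = δb gives ‖Δx‖ = 0.0753
relative error = 0.0042
so the bound overstates the realised error by a factor of ≈ 34.7900 (computed from the unrounded values)

0.0042
0.1460


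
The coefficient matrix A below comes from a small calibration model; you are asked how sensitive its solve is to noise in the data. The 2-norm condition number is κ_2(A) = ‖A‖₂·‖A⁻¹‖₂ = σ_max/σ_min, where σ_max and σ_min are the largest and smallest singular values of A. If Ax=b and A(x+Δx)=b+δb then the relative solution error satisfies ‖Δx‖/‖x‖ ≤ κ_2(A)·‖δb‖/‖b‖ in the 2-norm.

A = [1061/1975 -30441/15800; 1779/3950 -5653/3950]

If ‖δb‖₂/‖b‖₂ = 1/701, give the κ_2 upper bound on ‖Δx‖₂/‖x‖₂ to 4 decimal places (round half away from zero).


0.0902

form AᵀA = [306709/624100 -2096451/1248200; -2096451/1248200 57518281/9985600] with trace 2497025/399424 and determinant 15625/1597696
char-poly roots: 25/4 and 625/399424
κ = σ_max/σ_min = (5/2)/(25/632) = 63.2000
bound on ‖Δx‖/‖x‖: κ·ε = 63.2000·1/701 = 0.0902


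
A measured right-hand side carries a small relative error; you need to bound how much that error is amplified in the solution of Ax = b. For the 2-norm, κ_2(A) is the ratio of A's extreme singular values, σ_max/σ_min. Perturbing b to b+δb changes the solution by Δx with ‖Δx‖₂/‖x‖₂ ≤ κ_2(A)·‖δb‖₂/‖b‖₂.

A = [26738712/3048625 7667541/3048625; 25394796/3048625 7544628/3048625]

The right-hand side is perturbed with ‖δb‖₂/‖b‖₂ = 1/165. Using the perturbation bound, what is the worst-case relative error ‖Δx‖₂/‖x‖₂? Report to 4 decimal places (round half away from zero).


form AᵀA = [323389865232/2210253125 94319728776/2210253125; 94319728776/2210253125 27517858893/2210253125] with trace 2807261793/17682025 and determinant 252047376/442050625
char-poly roots: 3969/25 and 63504/17682025
σ_max=√(3969/25)=(63/5), σ_min=√(63504/17682025)=(252/4205) → κ = 210.2500
κ_2(A)·‖δb‖/‖b‖ = 1.2742

1.2742


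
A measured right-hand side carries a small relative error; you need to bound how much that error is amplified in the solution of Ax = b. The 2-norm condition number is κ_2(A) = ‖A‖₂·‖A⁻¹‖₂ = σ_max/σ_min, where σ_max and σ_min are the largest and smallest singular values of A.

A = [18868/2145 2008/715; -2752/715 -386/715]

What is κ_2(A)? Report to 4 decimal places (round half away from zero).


16.5000

AᵀA = [501968/5445 48608/1815; 48608/1815 4948/605]; tr = 109300/1089, det = 40000/1089
char-poly roots: 100 and 400/1089
κ = σ_max/σ_min = 10/(20/33) = 16.5000
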